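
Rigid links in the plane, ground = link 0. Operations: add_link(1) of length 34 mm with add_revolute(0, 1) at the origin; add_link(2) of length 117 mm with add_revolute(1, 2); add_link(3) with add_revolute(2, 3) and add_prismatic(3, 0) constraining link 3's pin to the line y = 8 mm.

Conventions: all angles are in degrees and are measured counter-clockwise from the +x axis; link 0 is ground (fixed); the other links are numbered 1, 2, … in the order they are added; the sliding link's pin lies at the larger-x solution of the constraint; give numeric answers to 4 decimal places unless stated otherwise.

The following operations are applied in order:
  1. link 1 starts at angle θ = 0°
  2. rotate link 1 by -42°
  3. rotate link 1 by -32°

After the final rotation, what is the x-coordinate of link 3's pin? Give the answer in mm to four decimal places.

geometry: r = 34 mm, L = 117 mm, e = 8 mm; θ starts at 0°
rotate link 1 by -42°: θ ← 0° -42° = -42°
rotate link 1 by -32°: θ ← -42° -32° = -74°
crank pin P = (r cos θ, r sin θ) = (9.371670, -32.682898)
h = r sin θ − e = -32.682898 − 8 = -40.682898
x = r cos θ + √(L² − h²) = 9.371670 + 109.699142 = 119.070812

119.0708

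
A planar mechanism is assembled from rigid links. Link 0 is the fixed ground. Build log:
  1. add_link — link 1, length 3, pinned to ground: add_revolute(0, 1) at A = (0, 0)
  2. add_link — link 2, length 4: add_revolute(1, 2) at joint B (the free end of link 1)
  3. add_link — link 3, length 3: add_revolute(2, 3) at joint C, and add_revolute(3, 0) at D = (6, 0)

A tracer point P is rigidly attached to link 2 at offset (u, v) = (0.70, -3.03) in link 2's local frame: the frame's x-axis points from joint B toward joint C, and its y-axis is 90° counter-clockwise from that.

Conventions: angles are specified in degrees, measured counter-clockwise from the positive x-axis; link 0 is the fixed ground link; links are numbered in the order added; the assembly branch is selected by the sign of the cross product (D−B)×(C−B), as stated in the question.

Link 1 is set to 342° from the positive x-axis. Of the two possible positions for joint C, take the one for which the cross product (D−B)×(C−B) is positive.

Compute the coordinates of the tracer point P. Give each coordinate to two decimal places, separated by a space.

A=(0,0), D=(6.00,0)
B = A + 3.00·(cos342°, sin342°) = (2.8532, -0.9271)
|BD| = 3.2805
circle(B,4.00) ∩ circle(D,3.00): a=2.7072, h=2.9447
  candidates: C₊=(4.6179,2.6626) cross=9.660; C₋=(6.2821,-2.9867) cross=-9.660
  branch + wants cross > 0 → take C=(4.6179,2.6626) (cross=9.660)
ex = (C−B)/|BC| = (0.4412,0.8974); ey = (-0.8974,0.4412)
P = B + 0.70·ex + -3.03·ey = (5.8812,-1.6356)

5.88 -1.64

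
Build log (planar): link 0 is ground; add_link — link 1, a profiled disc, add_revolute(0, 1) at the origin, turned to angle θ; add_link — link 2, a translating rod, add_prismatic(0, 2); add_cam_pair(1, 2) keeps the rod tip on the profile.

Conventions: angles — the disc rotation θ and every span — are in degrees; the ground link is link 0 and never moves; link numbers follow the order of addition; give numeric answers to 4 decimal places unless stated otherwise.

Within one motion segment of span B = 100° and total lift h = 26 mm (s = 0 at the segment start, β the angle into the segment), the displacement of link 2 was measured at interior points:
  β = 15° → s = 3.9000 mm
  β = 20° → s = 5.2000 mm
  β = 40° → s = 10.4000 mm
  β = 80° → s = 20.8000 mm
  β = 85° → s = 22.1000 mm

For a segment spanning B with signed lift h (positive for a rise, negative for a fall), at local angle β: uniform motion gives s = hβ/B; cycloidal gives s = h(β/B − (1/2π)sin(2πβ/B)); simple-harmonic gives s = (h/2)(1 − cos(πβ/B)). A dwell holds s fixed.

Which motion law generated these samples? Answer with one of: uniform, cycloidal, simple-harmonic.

candidates at β/B = r: uniform s = h·r (linear in β); cycloidal s = h·(r − sin(2πr)/(2π)); simple-harmonic s = (h/2)(1 − cos(πr))
β=15°: printed 3.9000 | uniform 3.9000, cycloidal 0.5523, simple-harmonic 1.4169
β=20°: printed 5.2000 | uniform 5.2000, cycloidal 1.2645, simple-harmonic 2.4828
β=40°: printed 10.4000 | uniform 10.4000, cycloidal 7.9677, simple-harmonic 8.9828
β=80°: printed 20.8000 | uniform 20.8000, cycloidal 24.7355, simple-harmonic 23.5172
β=85°: printed 22.1000 | uniform 22.1000, cycloidal 25.4477, simple-harmonic 24.5831
only one law matches every sample → uniform

uniform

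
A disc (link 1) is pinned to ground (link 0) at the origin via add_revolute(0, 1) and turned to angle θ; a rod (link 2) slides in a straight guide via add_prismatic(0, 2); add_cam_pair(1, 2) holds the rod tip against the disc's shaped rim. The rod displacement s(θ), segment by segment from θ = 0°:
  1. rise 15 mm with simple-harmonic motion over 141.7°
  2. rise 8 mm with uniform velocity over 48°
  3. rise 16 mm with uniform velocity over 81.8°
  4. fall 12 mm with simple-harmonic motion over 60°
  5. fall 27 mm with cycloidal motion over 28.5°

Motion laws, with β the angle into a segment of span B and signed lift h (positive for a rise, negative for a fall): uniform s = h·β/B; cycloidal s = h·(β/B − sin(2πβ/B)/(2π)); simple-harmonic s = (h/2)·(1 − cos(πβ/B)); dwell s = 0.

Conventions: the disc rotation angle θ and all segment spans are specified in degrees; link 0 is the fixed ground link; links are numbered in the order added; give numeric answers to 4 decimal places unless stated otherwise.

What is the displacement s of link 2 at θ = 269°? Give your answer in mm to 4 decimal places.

segment 1 (0° to 141.7°, simple-harmonic, h = 15) is passed completely: s = 0.0000 + (15) = 15.0000
segment 2 (141.7° to 189.7°, uniform, h = 8) is passed completely: s = 15.0000 + (8) = 23.0000
θ = 269° falls in segment 3 (189.7° to 271.5°, uniform, h = 16): β = 269 − 189.7 = 79.3°, B = 81.8°; Δs = 16·79.3/81.8 = 15.5110; s = 23.0000 + 15.5110 = 38.5110

38.5110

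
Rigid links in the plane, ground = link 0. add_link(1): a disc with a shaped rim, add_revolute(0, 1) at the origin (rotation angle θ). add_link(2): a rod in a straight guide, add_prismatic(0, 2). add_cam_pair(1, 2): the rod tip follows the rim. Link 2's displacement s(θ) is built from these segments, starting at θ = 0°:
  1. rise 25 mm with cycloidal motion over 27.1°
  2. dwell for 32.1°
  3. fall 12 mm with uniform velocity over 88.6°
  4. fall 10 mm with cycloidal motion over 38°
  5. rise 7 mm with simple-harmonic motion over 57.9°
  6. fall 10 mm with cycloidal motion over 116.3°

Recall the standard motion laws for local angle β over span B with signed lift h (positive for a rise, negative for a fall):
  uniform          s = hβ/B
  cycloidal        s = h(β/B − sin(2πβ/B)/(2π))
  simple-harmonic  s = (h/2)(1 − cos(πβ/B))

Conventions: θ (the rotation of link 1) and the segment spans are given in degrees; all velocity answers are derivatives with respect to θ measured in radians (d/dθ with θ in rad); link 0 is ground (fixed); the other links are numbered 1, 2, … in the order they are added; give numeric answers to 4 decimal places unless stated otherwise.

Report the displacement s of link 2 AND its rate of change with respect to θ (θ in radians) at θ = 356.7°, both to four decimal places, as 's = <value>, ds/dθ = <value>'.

segment 1 (0° to 27.1°, cycloidal, h = 25) is passed completely: s = 0.0000 + (25) = 25.0000
segment 2 (27.1° to 59.2°, dwell): s unchanged at 25.0000
segment 3 (59.2° to 147.8°, uniform, h = -12) is passed completely: s = 25.0000 + (-12) = 13.0000
segment 4 (147.8° to 185.8°, cycloidal, h = -10) is passed completely: s = 13.0000 + (-10) = 3.0000
segment 5 (185.8° to 243.7°, simple-harmonic, h = 7) is passed completely: s = 3.0000 + (7) = 10.0000
θ = 356.7° falls in segment 6 (243.7° to 360°, cycloidal, h = -10): β = 356.7 − 243.7 = 113°, B = 116.3°; Δs = -10·(0.9716 − sin(2π·0.9716)/(2π)) = -9.9985; s = 10.0000 − 9.9985 = 0.0015
velocity in seg [243.7°–360°] (cycloidal), θ in radians: β = 113° = 1.9722 rad, B = 116.3° = 2.0298 rad; ds/dθ = (h/B)(1 − cos(2πβ/B)) = ((-10)/2.0298)(1 − cos(2π·0.9716)) = -0.078089 mm/rad

s = 0.0015, ds/dθ = -0.0781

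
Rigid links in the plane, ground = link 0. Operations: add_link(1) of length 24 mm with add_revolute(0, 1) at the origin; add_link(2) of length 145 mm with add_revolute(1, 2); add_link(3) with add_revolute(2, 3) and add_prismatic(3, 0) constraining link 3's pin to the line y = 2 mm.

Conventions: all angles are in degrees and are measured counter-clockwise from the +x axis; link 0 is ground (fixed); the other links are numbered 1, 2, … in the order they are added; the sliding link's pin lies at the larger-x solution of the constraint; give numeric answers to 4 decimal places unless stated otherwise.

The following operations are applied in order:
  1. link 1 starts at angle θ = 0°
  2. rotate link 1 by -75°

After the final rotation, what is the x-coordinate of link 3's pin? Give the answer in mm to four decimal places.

geometry: r = 24 mm, L = 145 mm, e = 2 mm; θ starts at 0°
rotate link 1 by -75°: θ ← 0° -75° = -75°
crank pin P = (r cos θ, r sin θ) = (6.211657, -23.182220)
h = r sin θ − e = -23.182220 − 2 = -25.182220
x = r cos θ + √(L² − h²) = 6.211657 + 142.796554 = 149.008211

149.0082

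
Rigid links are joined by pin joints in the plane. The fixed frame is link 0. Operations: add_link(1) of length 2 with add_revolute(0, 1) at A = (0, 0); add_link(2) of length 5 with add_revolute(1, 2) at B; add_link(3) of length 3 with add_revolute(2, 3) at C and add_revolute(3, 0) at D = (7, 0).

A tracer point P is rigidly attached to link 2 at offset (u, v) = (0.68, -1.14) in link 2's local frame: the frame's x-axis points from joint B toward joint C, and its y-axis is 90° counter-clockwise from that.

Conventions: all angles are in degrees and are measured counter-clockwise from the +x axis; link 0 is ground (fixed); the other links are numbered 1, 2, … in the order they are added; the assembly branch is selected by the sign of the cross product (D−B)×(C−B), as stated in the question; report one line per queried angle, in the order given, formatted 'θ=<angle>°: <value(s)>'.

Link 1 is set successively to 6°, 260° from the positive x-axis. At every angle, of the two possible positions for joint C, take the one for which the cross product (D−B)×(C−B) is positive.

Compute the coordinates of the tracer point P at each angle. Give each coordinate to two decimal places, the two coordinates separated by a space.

A=(0,0), D=(7.00,0)
θ=6°: B = A + 2.00·(cos6°, sin6°) = (1.9890, 0.2091)
θ=6°: |BD| = 5.0153
θ=6°: circle(B,5.00) ∩ circle(D,3.00): a=4.1028, h=2.8578
θ=6°:   candidates: C₊=(6.2074,2.8934) cross=14.333; C₋=(5.9691,-2.8173) cross=-14.333
θ=6°:   branch + wants cross > 0 → take C=(6.2074,2.8934) (cross=14.333)
θ=6°: ex = (C−B)/|BC| = (0.8437,0.5369); ey = (-0.5369,0.8437)
θ=6°: P = B + 0.68·ex + -1.14·ey = (3.1748,-0.3877)
θ=260°: B = A + 2.00·(cos260°, sin260°) = (-0.3473, -1.9696)
θ=260°: |BD| = 7.6067
θ=260°: circle(B,5.00) ∩ circle(D,3.00): a=4.8551, h=1.1952
θ=260°:   candidates: C₊=(4.0327,0.4419) cross=9.091; C₋=(4.6516,-1.8669) cross=-9.091
θ=260°:   branch + wants cross > 0 → take C=(4.0327,0.4419) (cross=9.091)
θ=260°: ex = (C−B)/|BC| = (0.8760,0.4823); ey = (-0.4823,0.8760)
θ=260°: P = B + 0.68·ex + -1.14·ey = (0.7982,-2.6403)

θ=6°: 3.17 -0.39
θ=260°: 0.80 -2.64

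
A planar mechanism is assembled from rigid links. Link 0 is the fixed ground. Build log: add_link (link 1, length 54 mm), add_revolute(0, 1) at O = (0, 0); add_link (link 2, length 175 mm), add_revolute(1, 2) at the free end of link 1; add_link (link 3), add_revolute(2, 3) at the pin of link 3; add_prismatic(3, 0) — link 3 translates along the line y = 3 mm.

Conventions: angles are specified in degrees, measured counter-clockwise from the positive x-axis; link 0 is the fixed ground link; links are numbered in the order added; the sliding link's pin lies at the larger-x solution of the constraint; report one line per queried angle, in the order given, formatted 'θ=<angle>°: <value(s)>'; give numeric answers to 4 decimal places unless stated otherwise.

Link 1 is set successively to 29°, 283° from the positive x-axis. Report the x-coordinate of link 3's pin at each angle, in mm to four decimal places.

geometry: r = 54 mm, L = 175 mm, e = 3 mm
θ=29°: crank pin P = (r cos θ, r sin θ) = (47.229464, 26.179719)
θ=29°: h = r sin θ − e = 26.179719 − 3 = 23.179719
θ=29°: x = r cos θ + √(L² − h²) = 47.229464 + 173.458066 = 220.687530
θ=283°: crank pin P = (r cos θ, r sin θ) = (12.147357, -52.615983)
θ=283°: h = r sin θ − e = -52.615983 − 3 = -55.615983
θ=283°: x = r cos θ + √(L² − h²) = 12.147357 + 165.927280 = 178.074637

θ=29°: 220.6875
θ=283°: 178.0746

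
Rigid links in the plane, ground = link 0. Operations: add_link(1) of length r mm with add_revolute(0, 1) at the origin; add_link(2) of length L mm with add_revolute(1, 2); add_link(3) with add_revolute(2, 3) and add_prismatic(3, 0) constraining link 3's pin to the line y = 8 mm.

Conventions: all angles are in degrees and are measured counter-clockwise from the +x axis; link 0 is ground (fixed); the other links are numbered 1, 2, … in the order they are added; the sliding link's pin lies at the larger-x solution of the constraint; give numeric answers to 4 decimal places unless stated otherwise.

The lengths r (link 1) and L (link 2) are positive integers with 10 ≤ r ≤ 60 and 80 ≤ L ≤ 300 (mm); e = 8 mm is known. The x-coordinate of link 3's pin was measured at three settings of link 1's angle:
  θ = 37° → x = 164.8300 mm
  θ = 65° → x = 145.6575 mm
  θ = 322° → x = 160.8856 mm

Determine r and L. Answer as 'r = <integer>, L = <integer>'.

constraint per measurement: (x − r cos θ)² + (r sin θ − e)² = L²
subtracting the θ₁ and θ₂ equations cancels the r² and L² terms:
r = (x₁² − x₂²) / (2[(x₁cos θ₁ + e sin θ₁) − (x₂cos θ₂ + e sin θ₂)]) = 44.0000 → r = 44
L² = (x₁ − r cos θ₁)² + (r sin θ₁ − e)² = 17161.0111 → L = 131.0000 → L = 131
check at θ₃=322°: x = 160.8856 (printed 160.8856) ✓

r = 44, L = 131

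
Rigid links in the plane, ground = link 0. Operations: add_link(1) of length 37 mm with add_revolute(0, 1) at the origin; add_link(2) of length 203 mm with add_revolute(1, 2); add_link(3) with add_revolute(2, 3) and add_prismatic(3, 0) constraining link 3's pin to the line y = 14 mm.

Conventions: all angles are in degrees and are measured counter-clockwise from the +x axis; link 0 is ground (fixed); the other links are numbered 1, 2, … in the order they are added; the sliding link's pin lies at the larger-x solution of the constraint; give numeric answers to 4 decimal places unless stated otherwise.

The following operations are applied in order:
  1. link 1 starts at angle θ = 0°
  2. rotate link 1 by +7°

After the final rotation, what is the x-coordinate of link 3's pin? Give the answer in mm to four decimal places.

geometry: r = 37 mm, L = 203 mm, e = 14 mm; θ starts at 0°
rotate link 1 by +7°: θ ← 0° +7° = 7°
crank pin P = (r cos θ, r sin θ) = (36.724208, 4.509166)
h = r sin θ − e = 4.509166 − 14 = -9.490834
x = r cos θ + √(L² − h²) = 36.724208 + 202.778017 = 239.502224

239.5022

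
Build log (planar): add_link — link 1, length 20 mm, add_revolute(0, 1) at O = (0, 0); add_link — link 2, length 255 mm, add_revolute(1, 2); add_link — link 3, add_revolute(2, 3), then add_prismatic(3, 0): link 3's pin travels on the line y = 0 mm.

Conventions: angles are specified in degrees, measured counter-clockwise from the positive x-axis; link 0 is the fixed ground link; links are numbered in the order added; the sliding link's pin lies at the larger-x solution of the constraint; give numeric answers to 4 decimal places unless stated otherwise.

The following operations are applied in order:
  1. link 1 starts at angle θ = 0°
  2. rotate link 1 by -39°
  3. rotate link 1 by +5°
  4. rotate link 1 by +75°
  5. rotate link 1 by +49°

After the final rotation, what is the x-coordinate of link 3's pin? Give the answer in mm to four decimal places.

geometry: r = 20 mm, L = 255 mm, e = 0 mm; θ starts at 0°
rotate link 1 by -39°: θ ← 0° -39° = -39°
rotate link 1 by +5°: θ ← -39° +5° = -34°
rotate link 1 by +75°: θ ← -34° +75° = 41°
rotate link 1 by +49°: θ ← 41° +49° = 90°
crank pin P = (r cos θ, r sin θ) = (0.000000, 20.000000)
h = r sin θ − e = 20.000000 − 0 = 20.000000
x = r cos θ + √(L² − h²) = 0.000000 + 254.214476 = 254.214476

254.2145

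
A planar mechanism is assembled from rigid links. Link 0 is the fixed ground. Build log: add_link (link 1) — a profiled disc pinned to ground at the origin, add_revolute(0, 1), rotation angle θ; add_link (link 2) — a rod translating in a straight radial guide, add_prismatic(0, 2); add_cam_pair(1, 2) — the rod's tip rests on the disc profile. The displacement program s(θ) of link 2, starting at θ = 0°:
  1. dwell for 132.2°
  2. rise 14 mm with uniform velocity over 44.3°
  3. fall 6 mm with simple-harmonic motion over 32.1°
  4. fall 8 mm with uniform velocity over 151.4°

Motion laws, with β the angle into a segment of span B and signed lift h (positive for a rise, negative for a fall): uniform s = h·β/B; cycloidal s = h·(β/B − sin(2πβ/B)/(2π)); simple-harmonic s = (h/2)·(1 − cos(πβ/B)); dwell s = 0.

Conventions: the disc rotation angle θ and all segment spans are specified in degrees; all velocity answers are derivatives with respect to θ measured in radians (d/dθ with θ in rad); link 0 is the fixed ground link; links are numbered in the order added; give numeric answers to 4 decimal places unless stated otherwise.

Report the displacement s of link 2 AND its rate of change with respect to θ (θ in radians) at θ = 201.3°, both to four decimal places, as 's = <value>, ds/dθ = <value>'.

seg 1 [0°–132.2°] dwell: s stays 0.0000
seg 2 [132.2°–176.5°] uniform, h=14: full span → s += 14 → s = 14.0000
seg 3 [176.5°–208.6°] simple-harmonic, h=-6: θ=201.3° here. β=24.8, B=32.1. -6/2·(1 − cos(π·0.7726)) = -5.2664 → s = 8.7336
velocity in seg [176.5°–208.6°] (simple-harmonic), θ in radians: β = 24.8° = 0.4328 rad, B = 32.1° = 0.5603 rad; ds/dθ = (πh/(2B)) sin(πβ/B) = (π·(-6)/(2·0.5603)) sin(π·0.7726) = -11.022003 mm/rad

s = 8.7336, ds/dθ = -11.0220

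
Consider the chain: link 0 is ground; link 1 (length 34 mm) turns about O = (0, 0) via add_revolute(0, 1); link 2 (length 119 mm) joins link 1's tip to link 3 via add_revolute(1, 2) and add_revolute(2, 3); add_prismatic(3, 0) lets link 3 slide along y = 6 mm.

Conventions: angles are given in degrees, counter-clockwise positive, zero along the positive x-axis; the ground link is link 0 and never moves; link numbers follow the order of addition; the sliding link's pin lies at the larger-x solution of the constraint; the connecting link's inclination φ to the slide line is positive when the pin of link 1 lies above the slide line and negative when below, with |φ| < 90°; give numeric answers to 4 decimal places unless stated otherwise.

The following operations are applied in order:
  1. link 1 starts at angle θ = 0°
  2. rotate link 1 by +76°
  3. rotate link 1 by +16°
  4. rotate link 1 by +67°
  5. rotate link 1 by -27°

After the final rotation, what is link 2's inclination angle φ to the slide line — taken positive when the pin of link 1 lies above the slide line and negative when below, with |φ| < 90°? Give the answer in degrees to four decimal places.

geometry: r = 34 mm, L = 119 mm, e = 6 mm; θ starts at 0°
rotate link 1 by +76°: θ ← 0° +76° = 76°
rotate link 1 by +16°: θ ← 76° +16° = 92°
rotate link 1 by +67°: θ ← 92° +67° = 159°
rotate link 1 by -27°: θ ← 159° -27° = 132°
h = r sin θ − e = 25.266924 − 6 = 19.266924
sin φ = h / L = 19.266924 / 119 = 0.16190692
φ = arcsin(0.16190692) = 9.317598°

9.3176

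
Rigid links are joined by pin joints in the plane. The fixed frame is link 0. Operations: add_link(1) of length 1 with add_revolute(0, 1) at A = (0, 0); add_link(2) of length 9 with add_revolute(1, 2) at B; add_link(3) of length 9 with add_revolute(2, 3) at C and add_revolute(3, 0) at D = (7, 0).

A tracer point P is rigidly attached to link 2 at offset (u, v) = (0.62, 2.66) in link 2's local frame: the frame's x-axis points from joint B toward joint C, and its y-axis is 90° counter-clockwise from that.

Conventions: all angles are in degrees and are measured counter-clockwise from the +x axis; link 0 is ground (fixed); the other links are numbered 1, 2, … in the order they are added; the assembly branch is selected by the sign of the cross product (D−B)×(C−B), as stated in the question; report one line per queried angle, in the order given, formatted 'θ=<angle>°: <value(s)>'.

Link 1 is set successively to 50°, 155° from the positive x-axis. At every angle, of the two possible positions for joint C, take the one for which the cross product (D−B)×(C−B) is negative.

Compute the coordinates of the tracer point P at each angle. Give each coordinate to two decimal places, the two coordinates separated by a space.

A=(0,0), D=(7.00,0)
θ=50°: B = A + 1.00·(cos50°, sin50°) = (0.6428, 0.7660)
θ=50°: |BD| = 6.4032
θ=50°: circle(B,9.00) ∩ circle(D,9.00): a=3.2016, h=8.4113
θ=50°:   candidates: C₊=(4.8277,8.7339) cross=53.859; C₋=(2.8151,-7.9679) cross=-53.859
θ=50°:   branch - wants cross < 0 → take C=(2.8151,-7.9679) (cross=-53.859)
θ=50°: ex = (C−B)/|BC| = (0.2414,-0.9704); ey = (0.9704,0.2414)
θ=50°: P = B + 0.62·ex + 2.66·ey = (3.3738,0.8064)
θ=155°: B = A + 1.00·(cos155°, sin155°) = (-0.9063, 0.4226)
θ=155°: |BD| = 7.9176
θ=155°: circle(B,9.00) ∩ circle(D,9.00): a=3.9588, h=8.0826
θ=155°:   candidates: C₊=(3.4783,8.2824) cross=63.995; C₋=(2.6154,-7.8597) cross=-63.995
θ=155°:   branch - wants cross < 0 → take C=(2.6154,-7.8597) (cross=-63.995)
θ=155°: ex = (C−B)/|BC| = (0.3913,-0.9203); ey = (0.9203,0.3913)
θ=155°: P = B + 0.62·ex + 2.66·ey = (1.7842,0.8929)

θ=50°: 3.37 0.81
θ=155°: 1.78 0.89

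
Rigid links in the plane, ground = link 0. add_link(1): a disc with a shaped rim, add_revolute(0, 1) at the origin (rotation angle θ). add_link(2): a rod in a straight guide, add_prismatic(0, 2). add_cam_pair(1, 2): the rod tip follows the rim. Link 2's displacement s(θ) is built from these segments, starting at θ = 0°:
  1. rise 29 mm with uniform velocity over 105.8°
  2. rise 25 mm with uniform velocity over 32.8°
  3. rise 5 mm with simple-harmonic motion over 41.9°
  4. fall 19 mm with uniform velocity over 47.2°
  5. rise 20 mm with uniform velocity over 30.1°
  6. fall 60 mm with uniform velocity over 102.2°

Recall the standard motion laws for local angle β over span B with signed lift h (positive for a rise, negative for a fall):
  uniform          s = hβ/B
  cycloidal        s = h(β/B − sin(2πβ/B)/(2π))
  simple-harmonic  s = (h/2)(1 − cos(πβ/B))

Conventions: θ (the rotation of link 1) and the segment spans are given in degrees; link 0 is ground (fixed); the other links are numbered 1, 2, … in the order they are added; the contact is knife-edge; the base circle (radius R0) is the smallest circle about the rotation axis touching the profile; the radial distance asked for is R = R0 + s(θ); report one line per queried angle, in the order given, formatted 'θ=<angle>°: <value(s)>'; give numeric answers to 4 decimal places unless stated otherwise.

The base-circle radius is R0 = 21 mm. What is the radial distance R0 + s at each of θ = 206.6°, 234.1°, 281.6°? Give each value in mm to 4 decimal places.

segment 1 (0° to 105.8°, uniform, h = 29) is passed completely: s = 0.0000 + (29) = 29.0000
segment 2 (105.8° to 138.6°, uniform, h = 25) is passed completely: s = 29.0000 + (25) = 54.0000
segment 3 (138.6° to 180.5°, simple-harmonic, h = 5) is passed completely: s = 54.0000 + (5) = 59.0000
θ = 206.6° falls in segment 4 (180.5° to 227.7°, uniform, h = -19): β = 206.6 − 180.5 = 26.1°, B = 47.2°; Δs = -19·26.1/47.2 = -10.5064; s = 59.0000 − 10.5064 = 48.4936
segment 4 (180.5° to 227.7°, uniform, h = -19) is passed completely: s = 59.0000 + (-19) = 40.0000
θ = 234.1° falls in segment 5 (227.7° to 257.8°, uniform, h = 20): β = 234.1 − 227.7 = 6.4°, B = 30.1°; Δs = 20·6.4/30.1 = 4.2525; s = 40.0000 + 4.2525 = 44.2525
segment 5 (227.7° to 257.8°, uniform, h = 20) is passed completely: s = 40.0000 + (20) = 60.0000
θ = 281.6° falls in segment 6 (257.8° to 360°, uniform, h = -60): β = 281.6 − 257.8 = 23.8°, B = 102.2°; Δs = -60·23.8/102.2 = -13.9726; s = 60.0000 − 13.9726 = 46.0274
θ=206.6°: R = R0 + s = 21 + 48.4936 = 69.4936
θ=234.1°: R = R0 + s = 21 + 44.2525 = 65.2525
θ=281.6°: R = R0 + s = 21 + 46.0274 = 67.0274

θ=206.6°: 69.4936
θ=234.1°: 65.2525
θ=281.6°: 67.0274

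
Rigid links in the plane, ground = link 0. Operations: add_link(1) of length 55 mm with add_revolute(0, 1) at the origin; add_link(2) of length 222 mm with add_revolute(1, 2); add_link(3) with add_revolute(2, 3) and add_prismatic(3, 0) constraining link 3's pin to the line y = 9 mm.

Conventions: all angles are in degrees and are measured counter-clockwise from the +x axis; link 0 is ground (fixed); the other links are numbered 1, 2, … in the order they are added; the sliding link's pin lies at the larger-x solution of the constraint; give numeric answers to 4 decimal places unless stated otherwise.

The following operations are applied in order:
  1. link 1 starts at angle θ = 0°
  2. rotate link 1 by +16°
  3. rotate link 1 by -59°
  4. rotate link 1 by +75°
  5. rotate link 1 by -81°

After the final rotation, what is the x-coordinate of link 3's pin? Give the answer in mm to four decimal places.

geometry: r = 55 mm, L = 222 mm, e = 9 mm; θ starts at 0°
rotate link 1 by +16°: θ ← 0° +16° = 16°
rotate link 1 by -59°: θ ← 16° -59° = -43°
rotate link 1 by +75°: θ ← -43° +75° = 32°
rotate link 1 by -81°: θ ← 32° -81° = -49°
crank pin P = (r cos θ, r sin θ) = (36.083247, -41.509027)
h = r sin θ − e = -41.509027 − 9 = -50.509027
x = r cos θ + √(L² − h²) = 36.083247 + 216.177793 = 252.261040

252.2610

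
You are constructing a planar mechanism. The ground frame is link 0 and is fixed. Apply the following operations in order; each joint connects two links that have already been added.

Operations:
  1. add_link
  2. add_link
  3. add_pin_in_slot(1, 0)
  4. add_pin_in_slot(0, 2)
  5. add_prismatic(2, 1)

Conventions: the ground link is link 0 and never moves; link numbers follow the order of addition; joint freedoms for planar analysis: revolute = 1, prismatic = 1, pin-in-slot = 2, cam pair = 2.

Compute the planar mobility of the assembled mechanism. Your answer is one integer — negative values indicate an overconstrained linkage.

(L,J1,J2)=(1,0,0); link0 fixed
link1: (2,0,0)
link2: (3,0,0)
PS 1-0 [J2]: (3,0,1)
PS 0-2 [J2]: (3,0,2)
P 2-1 [J1]: (3,1,2)
Grübler: 3·2 − 2·1 − 2 = 2

M = 2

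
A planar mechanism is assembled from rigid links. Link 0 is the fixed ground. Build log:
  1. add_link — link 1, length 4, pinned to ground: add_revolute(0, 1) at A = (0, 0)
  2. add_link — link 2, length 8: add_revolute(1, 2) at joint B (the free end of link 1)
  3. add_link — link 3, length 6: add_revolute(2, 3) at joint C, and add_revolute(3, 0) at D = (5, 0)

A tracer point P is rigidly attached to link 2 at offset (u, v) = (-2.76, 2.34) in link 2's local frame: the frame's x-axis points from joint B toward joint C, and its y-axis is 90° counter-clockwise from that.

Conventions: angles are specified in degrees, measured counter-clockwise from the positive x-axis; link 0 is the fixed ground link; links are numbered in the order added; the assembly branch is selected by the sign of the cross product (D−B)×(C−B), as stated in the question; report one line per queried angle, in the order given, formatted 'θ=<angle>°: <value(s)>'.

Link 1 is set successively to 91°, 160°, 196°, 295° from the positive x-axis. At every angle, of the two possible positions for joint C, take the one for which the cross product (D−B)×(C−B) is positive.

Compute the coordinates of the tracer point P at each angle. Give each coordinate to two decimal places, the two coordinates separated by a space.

A=(0,0), D=(5.00,0)
θ=91°: B = A + 4.00·(cos91°, sin91°) = (-0.0698, 3.9994)
θ=91°: |BD| = 6.4574
θ=91°: circle(B,8.00) ∩ circle(D,6.00): a=5.3968, h=5.9055
θ=91°:   candidates: C₊=(7.8248,5.2934) cross=38.134; C₋=(0.5097,-3.9796) cross=-38.134
θ=91°:   branch + wants cross > 0 → take C=(7.8248,5.2934) (cross=38.134)
θ=91°: ex = (C−B)/|BC| = (0.9868,0.1618); ey = (-0.1618,0.9868)
θ=91°: P = B + -2.76·ex + 2.34·ey = (-3.1720,5.8621)
θ=160°: B = A + 4.00·(cos160°, sin160°) = (-3.7588, 1.3681)
θ=160°: |BD| = 8.8650
θ=160°: circle(B,8.00) ∩ circle(D,6.00): a=6.0117, h=5.2782
θ=160°:   candidates: C₊=(2.9955,5.6553) cross=46.791; C₋=(1.3664,-4.7746) cross=-46.791
θ=160°:   branch + wants cross > 0 → take C=(2.9955,5.6553) (cross=46.791)
θ=160°: ex = (C−B)/|BC| = (0.8443,0.5359); ey = (-0.5359,0.8443)
θ=160°: P = B + -2.76·ex + 2.34·ey = (-7.3430,1.8646)
θ=196°: B = A + 4.00·(cos196°, sin196°) = (-3.8450, -1.1025)
θ=196°: |BD| = 8.9135
θ=196°: circle(B,8.00) ∩ circle(D,6.00): a=6.0274, h=5.2603
θ=196°:   candidates: C₊=(1.4854,4.8629) cross=46.887; C₋=(2.7867,-5.5769) cross=-46.887
θ=196°:   branch + wants cross > 0 → take C=(1.4854,4.8629) (cross=46.887)
θ=196°: ex = (C−B)/|BC| = (0.6663,0.7457); ey = (-0.7457,0.6663)
θ=196°: P = B + -2.76·ex + 2.34·ey = (-7.4289,-1.6015)
θ=295°: B = A + 4.00·(cos295°, sin295°) = (1.6905, -3.6252)
θ=295°: |BD| = 4.9087
θ=295°: circle(B,8.00) ∩ circle(D,6.00): a=5.3064, h=5.9868
θ=295°:   candidates: C₊=(0.8467,4.3301) cross=29.387; C₋=(9.6896,-3.7427) cross=-29.387
θ=295°:   branch + wants cross > 0 → take C=(0.8467,4.3301) (cross=29.387)
θ=295°: ex = (C−B)/|BC| = (-0.1055,0.9944); ey = (-0.9944,-0.1055)
θ=295°: P = B + -2.76·ex + 2.34·ey = (-0.3454,-6.6166)

θ=91°: -3.17 5.86
θ=160°: -7.34 1.86
θ=196°: -7.43 -1.60
θ=295°: -0.35 -6.62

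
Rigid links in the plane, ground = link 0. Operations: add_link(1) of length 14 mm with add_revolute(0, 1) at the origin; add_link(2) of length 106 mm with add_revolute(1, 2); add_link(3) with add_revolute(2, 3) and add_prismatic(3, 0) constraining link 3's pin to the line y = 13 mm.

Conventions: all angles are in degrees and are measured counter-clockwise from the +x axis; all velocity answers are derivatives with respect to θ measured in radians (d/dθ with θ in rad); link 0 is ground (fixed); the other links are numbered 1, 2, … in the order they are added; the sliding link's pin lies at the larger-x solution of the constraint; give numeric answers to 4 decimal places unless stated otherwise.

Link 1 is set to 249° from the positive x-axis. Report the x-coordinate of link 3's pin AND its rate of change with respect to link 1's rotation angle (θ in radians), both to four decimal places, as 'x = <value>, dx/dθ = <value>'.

geometry: r = 14 mm, L = 106 mm, e = 13 mm
crank pin P = (r cos θ, r sin θ) = (-5.017151, -13.070126)
h = r sin θ − e = -13.070126 − 13 = -26.070126
x = r cos θ + √(L² − h²) = -5.017151 + 102.744092 = 97.726941
dx/dθ = −r sin θ − h·r cos θ/√(L² − h²) (θ in radians; h = -26.070126) = 11.797082

x = 97.7269, dx/dθ = 11.7971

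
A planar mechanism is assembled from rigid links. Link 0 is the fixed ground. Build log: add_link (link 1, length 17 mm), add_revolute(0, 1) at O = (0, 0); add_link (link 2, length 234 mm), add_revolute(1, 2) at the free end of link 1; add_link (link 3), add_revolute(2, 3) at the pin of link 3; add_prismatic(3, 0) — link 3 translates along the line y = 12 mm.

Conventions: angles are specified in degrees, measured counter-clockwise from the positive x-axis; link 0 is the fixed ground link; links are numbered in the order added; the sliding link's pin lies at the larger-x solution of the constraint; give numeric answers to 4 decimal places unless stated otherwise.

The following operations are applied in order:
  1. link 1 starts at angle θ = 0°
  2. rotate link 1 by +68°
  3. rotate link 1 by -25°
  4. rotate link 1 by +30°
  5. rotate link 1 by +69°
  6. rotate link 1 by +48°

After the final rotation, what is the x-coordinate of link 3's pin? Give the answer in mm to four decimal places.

geometry: r = 17 mm, L = 234 mm, e = 12 mm; θ starts at 0°
rotate link 1 by +68°: θ ← 0° +68° = 68°
rotate link 1 by -25°: θ ← 68° -25° = 43°
rotate link 1 by +30°: θ ← 43° +30° = 73°
rotate link 1 by +69°: θ ← 73° +69° = 142°
rotate link 1 by +48°: θ ← 142° +48° = 190°
crank pin P = (r cos θ, r sin θ) = (-16.741732, -2.952019)
h = r sin θ − e = -2.952019 − 12 = -14.952019
x = r cos θ + √(L² − h²) = -16.741732 + 233.521813 = 216.780081

216.7801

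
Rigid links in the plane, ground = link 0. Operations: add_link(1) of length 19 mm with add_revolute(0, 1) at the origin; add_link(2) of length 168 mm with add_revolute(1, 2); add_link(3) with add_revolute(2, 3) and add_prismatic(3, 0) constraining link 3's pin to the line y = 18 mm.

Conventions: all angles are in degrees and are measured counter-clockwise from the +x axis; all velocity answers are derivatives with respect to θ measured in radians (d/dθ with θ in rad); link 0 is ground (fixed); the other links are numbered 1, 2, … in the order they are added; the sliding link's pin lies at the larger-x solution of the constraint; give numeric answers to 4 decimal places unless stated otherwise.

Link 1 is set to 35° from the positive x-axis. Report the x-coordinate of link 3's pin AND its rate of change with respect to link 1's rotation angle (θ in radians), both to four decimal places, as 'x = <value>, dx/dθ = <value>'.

geometry: r = 19 mm, L = 168 mm, e = 18 mm
crank pin P = (r cos θ, r sin θ) = (15.563889, 10.897952)
h = r sin θ − e = 10.897952 − 18 = -7.102048
x = r cos θ + √(L² − h²) = 15.563889 + 167.849817 = 183.413705
dx/dθ = −r sin θ − h·r cos θ/√(L² − h²) (θ in radians; h = -7.102048) = -10.239414

x = 183.4137, dx/dθ = -10.2394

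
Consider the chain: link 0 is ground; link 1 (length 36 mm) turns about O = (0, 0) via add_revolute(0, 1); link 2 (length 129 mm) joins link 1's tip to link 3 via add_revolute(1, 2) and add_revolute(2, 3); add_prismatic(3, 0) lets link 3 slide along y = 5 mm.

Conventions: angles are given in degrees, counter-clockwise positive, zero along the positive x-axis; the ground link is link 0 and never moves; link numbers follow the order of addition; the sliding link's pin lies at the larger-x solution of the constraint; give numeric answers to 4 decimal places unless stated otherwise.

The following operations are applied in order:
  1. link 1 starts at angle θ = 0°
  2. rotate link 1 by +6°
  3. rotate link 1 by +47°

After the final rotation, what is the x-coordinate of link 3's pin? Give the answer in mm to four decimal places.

geometry: r = 36 mm, L = 129 mm, e = 5 mm; θ starts at 0°
rotate link 1 by +6°: θ ← 0° +6° = 6°
rotate link 1 by +47°: θ ← 6° +47° = 53°
crank pin P = (r cos θ, r sin θ) = (21.665341, 28.750878)
h = r sin θ − e = 28.750878 − 5 = 23.750878
x = r cos θ + √(L² − h²) = 21.665341 + 126.794699 = 148.460040

148.4600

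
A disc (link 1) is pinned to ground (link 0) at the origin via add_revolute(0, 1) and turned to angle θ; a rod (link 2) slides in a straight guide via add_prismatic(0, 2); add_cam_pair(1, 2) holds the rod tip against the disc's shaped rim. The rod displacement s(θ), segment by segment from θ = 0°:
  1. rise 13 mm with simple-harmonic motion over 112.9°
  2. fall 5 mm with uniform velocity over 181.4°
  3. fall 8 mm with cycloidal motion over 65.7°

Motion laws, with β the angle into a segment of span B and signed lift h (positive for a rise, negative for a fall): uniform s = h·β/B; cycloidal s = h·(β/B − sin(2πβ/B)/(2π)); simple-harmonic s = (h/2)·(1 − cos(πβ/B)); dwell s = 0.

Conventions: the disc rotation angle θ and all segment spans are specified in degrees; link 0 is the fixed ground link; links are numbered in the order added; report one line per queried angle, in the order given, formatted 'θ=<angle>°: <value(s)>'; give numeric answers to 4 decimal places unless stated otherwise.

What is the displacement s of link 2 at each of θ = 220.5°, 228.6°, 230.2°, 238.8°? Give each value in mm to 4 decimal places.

segment 1 (0° to 112.9°, simple-harmonic, h = 13) is passed completely: s = 0.0000 + (13) = 13.0000
θ = 220.5° falls in segment 2 (112.9° to 294.3°, uniform, h = -5): β = 220.5 − 112.9 = 107.6°, B = 181.4°; Δs = -5·107.6/181.4 = -2.9658; s = 13.0000 − 2.9658 = 10.0342
θ = 228.6° falls in segment 2 (112.9° to 294.3°, uniform, h = -5): β = 228.6 − 112.9 = 115.7°, B = 181.4°; Δs = -5·115.7/181.4 = -3.1891; s = 13.0000 − 3.1891 = 9.8109
θ = 230.2° falls in segment 2 (112.9° to 294.3°, uniform, h = -5): β = 230.2 − 112.9 = 117.3°, B = 181.4°; Δs = -5·117.3/181.4 = -3.2332; s = 13.0000 − 3.2332 = 9.7668
θ = 238.8° falls in segment 2 (112.9° to 294.3°, uniform, h = -5): β = 238.8 − 112.9 = 125.9°, B = 181.4°; Δs = -5·125.9/181.4 = -3.4702; s = 13.0000 − 3.4702 = 9.5298

θ=220.5°: 10.0342
θ=228.6°: 9.8109
θ=230.2°: 9.7668
θ=238.8°: 9.5298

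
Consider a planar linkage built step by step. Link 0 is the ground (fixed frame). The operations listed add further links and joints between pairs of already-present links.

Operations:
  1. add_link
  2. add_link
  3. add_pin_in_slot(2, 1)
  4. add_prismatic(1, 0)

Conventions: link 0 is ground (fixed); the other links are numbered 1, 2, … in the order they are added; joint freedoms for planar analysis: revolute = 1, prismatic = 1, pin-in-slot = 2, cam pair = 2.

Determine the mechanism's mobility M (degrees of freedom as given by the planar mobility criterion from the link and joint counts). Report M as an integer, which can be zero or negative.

ground; <1,0,0>
#1 <2,0,0>
#2 <3,0,0>
PS:2↔1 J2 <3,0,1>
P:1↔0 J1 <3,1,1>
3×2 − 2×1 − 1×1 = 3

M = 3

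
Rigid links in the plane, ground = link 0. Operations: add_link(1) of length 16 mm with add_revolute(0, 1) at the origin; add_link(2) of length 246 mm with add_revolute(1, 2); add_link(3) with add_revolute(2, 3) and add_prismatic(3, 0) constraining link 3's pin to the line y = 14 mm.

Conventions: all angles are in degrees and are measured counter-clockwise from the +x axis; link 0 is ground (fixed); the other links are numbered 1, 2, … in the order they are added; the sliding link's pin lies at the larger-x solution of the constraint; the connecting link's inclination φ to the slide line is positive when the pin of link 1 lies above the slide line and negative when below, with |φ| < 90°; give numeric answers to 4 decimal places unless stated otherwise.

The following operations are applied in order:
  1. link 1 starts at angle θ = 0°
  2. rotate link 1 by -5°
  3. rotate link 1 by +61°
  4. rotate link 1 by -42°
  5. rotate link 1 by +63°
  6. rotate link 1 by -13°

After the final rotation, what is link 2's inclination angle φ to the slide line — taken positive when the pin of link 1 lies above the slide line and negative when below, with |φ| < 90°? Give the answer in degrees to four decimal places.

geometry: r = 16 mm, L = 246 mm, e = 14 mm; θ starts at 0°
rotate link 1 by -5°: θ ← 0° -5° = -5°
rotate link 1 by +61°: θ ← -5° +61° = 56°
rotate link 1 by -42°: θ ← 56° -42° = 14°
rotate link 1 by +63°: θ ← 14° +63° = 77°
rotate link 1 by -13°: θ ← 77° -13° = 64°
h = r sin θ − e = 14.380705 − 14 = 0.380705
sin φ = h / L = 0.380705 / 246 = 0.00154758
φ = arcsin(0.00154758) = 0.088670°

0.0887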